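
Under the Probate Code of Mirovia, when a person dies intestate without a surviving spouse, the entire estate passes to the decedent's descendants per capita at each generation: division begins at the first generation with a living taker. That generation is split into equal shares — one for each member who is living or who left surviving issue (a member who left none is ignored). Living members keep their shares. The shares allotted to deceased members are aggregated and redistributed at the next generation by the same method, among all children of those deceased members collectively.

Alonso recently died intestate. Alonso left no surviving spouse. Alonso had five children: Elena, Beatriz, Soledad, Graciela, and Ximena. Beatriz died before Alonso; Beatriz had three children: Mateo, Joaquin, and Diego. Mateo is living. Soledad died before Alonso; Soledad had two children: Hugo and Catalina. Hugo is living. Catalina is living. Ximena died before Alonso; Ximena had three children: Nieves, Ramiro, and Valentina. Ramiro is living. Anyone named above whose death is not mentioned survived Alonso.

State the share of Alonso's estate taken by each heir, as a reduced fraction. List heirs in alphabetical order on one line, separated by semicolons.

Catalina 3/40; Diego 3/40; Elena 1/5; Graciela 1/5; Hugo 3/40; Joaquin 3/40; Mateo 3/40; Nieves 3/40; Ramiro 3/40; Valentina 3/40

There is no surviving spouse, so the entire estate passes to Alonso's descendants per capita at each generation.
At generation 1 (Elena, Beatriz, Soledad, Graciela, Ximena) there are 5 shares of (1)/5 = 1/5 each.
Living: Elena and Graciela — each takes 1/5.
Deceased: Beatriz, Soledad, and Ximena. Their combined 3/5 is pooled and carried to generation 2.
At generation 2 (Mateo, Joaquin, Diego, Hugo, Catalina, Nieves, Ramiro, Valentina) there are 8 shares of (3/5)/8 = 3/40 each.
Living: Mateo, Joaquin, Diego, Hugo, Catalina, Nieves, Ramiro, and Valentina — each takes 3/40.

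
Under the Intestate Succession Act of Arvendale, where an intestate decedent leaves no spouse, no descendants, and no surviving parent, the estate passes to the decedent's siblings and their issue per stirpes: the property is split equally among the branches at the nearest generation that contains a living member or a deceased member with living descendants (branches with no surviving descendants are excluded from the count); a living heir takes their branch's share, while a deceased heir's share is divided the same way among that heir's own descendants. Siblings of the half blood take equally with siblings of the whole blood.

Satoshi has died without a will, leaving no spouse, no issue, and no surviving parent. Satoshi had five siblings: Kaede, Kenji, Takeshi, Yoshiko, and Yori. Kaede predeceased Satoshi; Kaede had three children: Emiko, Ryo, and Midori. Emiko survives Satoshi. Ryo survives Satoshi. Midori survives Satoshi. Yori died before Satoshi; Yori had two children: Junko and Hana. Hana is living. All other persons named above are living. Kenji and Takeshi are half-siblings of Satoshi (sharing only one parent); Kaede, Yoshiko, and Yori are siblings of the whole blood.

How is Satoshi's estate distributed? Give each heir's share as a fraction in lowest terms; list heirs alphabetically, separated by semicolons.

No spouse, descendants, or parent survives, so the estate passes to Satoshi's siblings per stirpes.
Half-blood and whole-blood siblings take equally under the stated rule.
The estate is divided into 5 equal shares of 1/5 among Kaede, Kenji, Takeshi, Yoshiko, Yori.
Kaede predeceased; the 1/5 allotted to Kaede's branch passes to Kaede's issue by representation.
The 1/5 is divided into 3 equal shares of 1/15 among Emiko, Ryo, Midori.
Emiko is living and takes 1/15.
Ryo is living and takes 1/15.
Midori is living and takes 1/15.
Kenji is living and takes 1/5.
Takeshi is living and takes 1/5.
Yoshiko is living and takes 1/5.
Yori predeceased; the 1/5 allotted to Yori's branch passes to Yori's issue by representation.
The 1/5 is divided into 2 equal shares of 1/10 among Junko, Hana.
Junko is living and takes 1/10.
Hana is living and takes 1/10.

Emiko 1/15; Hana 1/10; Junko 1/10; Kenji 1/5; Midori 1/15; Ryo 1/15; Takeshi 1/5; Yoshiko 1/5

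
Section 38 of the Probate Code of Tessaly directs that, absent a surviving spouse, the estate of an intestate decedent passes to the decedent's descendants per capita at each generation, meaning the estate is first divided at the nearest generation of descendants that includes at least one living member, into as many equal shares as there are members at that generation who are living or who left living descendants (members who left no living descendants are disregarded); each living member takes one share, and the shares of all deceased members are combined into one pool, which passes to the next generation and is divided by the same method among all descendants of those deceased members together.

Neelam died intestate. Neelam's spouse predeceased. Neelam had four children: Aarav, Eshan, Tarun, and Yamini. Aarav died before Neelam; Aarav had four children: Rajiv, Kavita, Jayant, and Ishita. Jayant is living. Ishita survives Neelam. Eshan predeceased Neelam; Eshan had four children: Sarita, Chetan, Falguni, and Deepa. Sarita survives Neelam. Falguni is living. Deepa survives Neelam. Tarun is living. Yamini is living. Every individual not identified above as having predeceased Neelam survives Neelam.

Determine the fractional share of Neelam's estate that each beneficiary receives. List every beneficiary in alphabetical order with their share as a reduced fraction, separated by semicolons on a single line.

There is no surviving spouse, so the entire estate passes to Neelam's descendants per capita at each generation.
At generation 1 (Aarav, Eshan, Tarun, Yamini) there are 4 shares of (1)/4 = 1/4 each.
Living: Tarun and Yamini — each takes 1/4.
Deceased: Aarav and Eshan. Their combined 1/2 is pooled and carried to generation 2.
At generation 2 (Rajiv, Kavita, Jayant, Ishita, Sarita, Chetan, Falguni, Deepa) there are 8 shares of (1/2)/8 = 1/16 each.
Living: Rajiv, Kavita, Jayant, Ishita, Sarita, Chetan, Falguni, and Deepa — each takes 1/16.

Chetan 1/16; Deepa 1/16; Falguni 1/16; Ishita 1/16; Jayant 1/16; Kavita 1/16; Rajiv 1/16; Sarita 1/16; Tarun 1/4; Yamini 1/4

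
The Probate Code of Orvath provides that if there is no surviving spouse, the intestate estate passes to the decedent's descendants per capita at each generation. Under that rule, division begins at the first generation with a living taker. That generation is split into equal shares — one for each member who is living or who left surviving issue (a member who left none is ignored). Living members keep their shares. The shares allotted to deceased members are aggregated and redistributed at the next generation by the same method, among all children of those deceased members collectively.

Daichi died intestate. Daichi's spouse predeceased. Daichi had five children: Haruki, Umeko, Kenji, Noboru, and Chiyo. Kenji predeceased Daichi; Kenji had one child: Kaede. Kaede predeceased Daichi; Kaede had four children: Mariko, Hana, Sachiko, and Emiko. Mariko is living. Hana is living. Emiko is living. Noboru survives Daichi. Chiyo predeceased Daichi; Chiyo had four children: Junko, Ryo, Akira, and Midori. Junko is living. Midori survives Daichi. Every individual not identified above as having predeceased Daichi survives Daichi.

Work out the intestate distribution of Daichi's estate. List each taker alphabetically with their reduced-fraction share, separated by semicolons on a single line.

There is no surviving spouse, so the entire estate passes to Daichi's descendants per capita at each generation.
At generation 1 (Haruki, Umeko, Kenji, Noboru, Chiyo) there are 5 shares of (1)/5 = 1/5 each.
Living: Haruki, Umeko, and Noboru — each takes 1/5.
Deceased: Kenji and Chiyo. Their combined 2/5 is pooled and carried to generation 2.
At generation 2 (Kaede, Junko, Ryo, Akira, Midori) there are 5 shares of (2/5)/5 = 2/25 each.
Living: Junko, Ryo, Akira, and Midori — each takes 2/25.
Deceased: Kaede. That 2/25 share is carried to generation 3.
At generation 3 (Mariko, Hana, Sachiko, Emiko) there are 4 shares of (2/25)/4 = 1/50 each.
Living: Mariko, Hana, Sachiko, and Emiko — each takes 1/50.

Akira 2/25; Emiko 1/50; Hana 1/50; Haruki 1/5; Junko 2/25; Mariko 1/50; Midori 2/25; Noboru 1/5; Ryo 2/25; Sachiko 1/50; Umeko 1/5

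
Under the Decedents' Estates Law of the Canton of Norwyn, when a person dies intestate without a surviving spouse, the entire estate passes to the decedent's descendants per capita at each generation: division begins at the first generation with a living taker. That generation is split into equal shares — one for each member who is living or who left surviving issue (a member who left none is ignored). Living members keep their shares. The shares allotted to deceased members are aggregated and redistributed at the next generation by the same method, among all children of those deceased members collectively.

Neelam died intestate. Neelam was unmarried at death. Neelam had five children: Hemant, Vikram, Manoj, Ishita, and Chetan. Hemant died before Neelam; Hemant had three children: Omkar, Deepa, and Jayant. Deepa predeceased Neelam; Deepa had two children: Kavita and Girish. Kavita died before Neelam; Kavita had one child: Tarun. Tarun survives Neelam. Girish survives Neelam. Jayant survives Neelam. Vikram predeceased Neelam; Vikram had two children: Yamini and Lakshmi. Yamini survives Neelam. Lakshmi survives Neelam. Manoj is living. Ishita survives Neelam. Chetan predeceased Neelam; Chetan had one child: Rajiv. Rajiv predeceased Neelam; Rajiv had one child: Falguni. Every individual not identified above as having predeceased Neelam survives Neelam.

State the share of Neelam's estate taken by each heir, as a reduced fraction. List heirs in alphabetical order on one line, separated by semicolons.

Falguni 1/15; Girish 1/15; Ishita 1/5; Jayant 1/10; Lakshmi 1/10; Manoj 1/5; Omkar 1/10; Tarun 1/15; Yamini 1/10

There is no surviving spouse, so the entire estate passes to Neelam's descendants per capita at each generation.
At generation 1 (Hemant, Vikram, Manoj, Ishita, Chetan) there are 5 shares of (1)/5 = 1/5 each.
Living: Manoj and Ishita — each takes 1/5.
Deceased: Hemant, Vikram, and Chetan. Their combined 3/5 is pooled and carried to generation 2.
At generation 2 (Omkar, Deepa, Jayant, Yamini, Lakshmi, Rajiv) there are 6 shares of (3/5)/6 = 1/10 each.
Living: Omkar, Jayant, Yamini, and Lakshmi — each takes 1/10.
Deceased: Deepa and Rajiv. Their combined 1/5 is pooled and carried to generation 3.
At generation 3 (Kavita, Girish, Falguni) there are 3 shares of (1/5)/3 = 1/15 each.
Living: Girish and Falguni — each takes 1/15.
Deceased: Kavita. That 1/15 share is carried to generation 4.
At generation 4 (Tarun) there are 1 shares of (1/15)/1 = 1/15 each.
Living: Tarun — each takes 1/15.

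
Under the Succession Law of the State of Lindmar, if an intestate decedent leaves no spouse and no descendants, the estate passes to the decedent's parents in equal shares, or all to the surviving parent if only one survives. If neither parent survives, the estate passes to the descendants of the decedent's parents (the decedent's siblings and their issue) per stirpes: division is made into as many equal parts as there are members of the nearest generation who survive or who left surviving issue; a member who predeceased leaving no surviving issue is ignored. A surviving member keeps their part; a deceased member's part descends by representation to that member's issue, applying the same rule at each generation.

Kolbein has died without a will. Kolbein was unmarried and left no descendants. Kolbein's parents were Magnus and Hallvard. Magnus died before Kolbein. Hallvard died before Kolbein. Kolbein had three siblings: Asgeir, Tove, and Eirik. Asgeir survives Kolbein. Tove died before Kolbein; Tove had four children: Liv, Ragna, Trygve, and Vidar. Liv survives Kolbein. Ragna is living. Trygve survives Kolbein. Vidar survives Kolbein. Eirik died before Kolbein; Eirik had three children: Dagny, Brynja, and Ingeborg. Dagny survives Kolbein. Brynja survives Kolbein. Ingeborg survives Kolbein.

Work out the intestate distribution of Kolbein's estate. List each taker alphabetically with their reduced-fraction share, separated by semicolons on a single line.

Asgeir 1/3; Brynja 1/9; Dagny 1/9; Ingeborg 1/9; Liv 1/12; Ragna 1/12; Trygve 1/12; Vidar 1/12

Neither parent survives and there are no descendants, so the estate passes to Kolbein's siblings and their issue per stirpes.
The estate is divided into 3 equal shares of 1/3 among Asgeir, Tove, Eirik.
Asgeir is living and takes 1/3.
Tove predeceased; the 1/3 allotted to Tove's branch passes to Tove's issue by representation.
The 1/3 is divided into 4 equal shares of 1/12 among Liv, Ragna, Trygve, Vidar.
Liv is living and takes 1/12.
Ragna is living and takes 1/12.
Trygve is living and takes 1/12.
Vidar is living and takes 1/12.
Eirik predeceased; the 1/3 allotted to Eirik's branch passes to Eirik's issue by representation.
The 1/3 is divided into 3 equal shares of 1/9 among Dagny, Brynja, Ingeborg.
Dagny is living and takes 1/9.
Brynja is living and takes 1/9.
Ingeborg is living and takes 1/9.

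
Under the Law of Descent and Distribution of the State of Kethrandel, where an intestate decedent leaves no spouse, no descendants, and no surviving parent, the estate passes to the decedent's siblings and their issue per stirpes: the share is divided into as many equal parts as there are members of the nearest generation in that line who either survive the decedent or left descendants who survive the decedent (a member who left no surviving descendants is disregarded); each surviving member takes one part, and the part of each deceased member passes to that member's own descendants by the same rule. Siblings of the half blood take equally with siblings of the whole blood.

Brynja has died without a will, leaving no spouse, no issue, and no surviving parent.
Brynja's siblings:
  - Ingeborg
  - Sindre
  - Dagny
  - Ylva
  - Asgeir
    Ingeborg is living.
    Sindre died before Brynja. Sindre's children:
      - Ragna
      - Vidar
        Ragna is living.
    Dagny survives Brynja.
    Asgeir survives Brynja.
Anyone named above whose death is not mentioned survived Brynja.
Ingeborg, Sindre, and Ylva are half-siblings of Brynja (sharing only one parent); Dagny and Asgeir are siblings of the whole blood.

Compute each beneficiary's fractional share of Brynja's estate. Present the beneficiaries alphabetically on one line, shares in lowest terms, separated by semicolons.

No spouse, descendants, or parent survives, so the estate passes to Brynja's siblings per stirpes.
Half-blood and whole-blood siblings take equally under the stated rule.
The estate is divided into 5 equal shares of 1/5 among Ingeborg, Sindre, Dagny, Ylva, Asgeir.
Ingeborg is living and takes 1/5.
Sindre predeceased; the 1/5 allotted to Sindre's branch passes to Sindre's issue by representation.
The 1/5 is divided into 2 equal shares of 1/10 among Ragna, Vidar.
Ragna is living and takes 1/10.
Vidar is living and takes 1/10.
Dagny is living and takes 1/5.
Ylva is living and takes 1/5.
Asgeir is living and takes 1/5.

Asgeir 1/5; Dagny 1/5; Ingeborg 1/5; Ragna 1/10; Vidar 1/10; Ylva 1/5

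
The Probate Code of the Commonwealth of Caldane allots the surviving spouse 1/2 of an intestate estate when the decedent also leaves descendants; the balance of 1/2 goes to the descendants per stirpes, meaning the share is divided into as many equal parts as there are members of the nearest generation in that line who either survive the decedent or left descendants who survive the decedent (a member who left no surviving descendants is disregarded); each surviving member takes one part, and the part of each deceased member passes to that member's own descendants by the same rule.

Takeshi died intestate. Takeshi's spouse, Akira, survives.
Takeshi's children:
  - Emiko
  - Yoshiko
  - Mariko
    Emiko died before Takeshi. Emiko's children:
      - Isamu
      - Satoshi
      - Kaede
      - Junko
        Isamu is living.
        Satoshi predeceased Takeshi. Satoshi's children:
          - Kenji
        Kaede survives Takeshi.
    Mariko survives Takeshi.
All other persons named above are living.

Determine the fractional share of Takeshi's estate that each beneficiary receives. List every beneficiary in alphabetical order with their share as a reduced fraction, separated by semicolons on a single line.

Akira, as surviving spouse, takes 1/2.
The remaining 1/2 passes to Takeshi's descendants per stirpes.
The 1/2 is divided into 3 equal shares of 1/6 among Emiko, Yoshiko, Mariko.
Emiko predeceased; the 1/6 allotted to Emiko's branch passes to Emiko's issue by representation.
The 1/6 is divided into 4 equal shares of 1/24 among Isamu, Satoshi, Kaede, Junko.
Isamu is living and takes 1/24.
Satoshi predeceased; the 1/24 allotted to Satoshi's branch passes to Satoshi's issue by representation.
Kenji is the sole taker at this level and receives the full 1/24.
Kaede is living and takes 1/24.
Junko is living and takes 1/24.
Yoshiko is living and takes 1/6.
Mariko is living and takes 1/6.

Akira 1/2; Isamu 1/24; Junko 1/24; Kaede 1/24; Kenji 1/24; Mariko 1/6; Yoshiko 1/6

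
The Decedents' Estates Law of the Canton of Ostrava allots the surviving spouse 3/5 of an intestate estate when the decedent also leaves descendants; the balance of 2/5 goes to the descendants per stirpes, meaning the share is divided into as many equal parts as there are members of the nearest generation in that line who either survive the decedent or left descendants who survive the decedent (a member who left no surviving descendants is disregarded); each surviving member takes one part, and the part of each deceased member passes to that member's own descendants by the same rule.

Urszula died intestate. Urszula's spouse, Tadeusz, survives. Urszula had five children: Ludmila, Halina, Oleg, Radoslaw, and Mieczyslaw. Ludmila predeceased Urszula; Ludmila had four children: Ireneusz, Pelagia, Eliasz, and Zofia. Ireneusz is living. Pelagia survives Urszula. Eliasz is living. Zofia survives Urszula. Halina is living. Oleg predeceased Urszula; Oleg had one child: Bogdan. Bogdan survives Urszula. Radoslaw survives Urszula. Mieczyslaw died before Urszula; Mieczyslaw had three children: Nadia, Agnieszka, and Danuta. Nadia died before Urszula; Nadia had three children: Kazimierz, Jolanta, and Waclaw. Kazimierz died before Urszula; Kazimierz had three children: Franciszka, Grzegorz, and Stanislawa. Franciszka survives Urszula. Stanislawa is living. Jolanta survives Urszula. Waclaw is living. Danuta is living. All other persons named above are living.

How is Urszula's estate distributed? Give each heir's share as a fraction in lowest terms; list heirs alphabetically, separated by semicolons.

Agnieszka 2/75; Bogdan 2/25; Danuta 2/75; Eliasz 1/50; Franciszka 2/675; Grzegorz 2/675; Halina 2/25; Ireneusz 1/50; Jolanta 2/225; Pelagia 1/50; Radoslaw 2/25; Stanislawa 2/675; Tadeusz 3/5; Waclaw 2/225; Zofia 1/50

Tadeusz, as surviving spouse, takes 3/5.
The remaining 2/5 passes to Urszula's descendants per stirpes.
The 2/5 is divided into 5 equal shares of 2/25 among Ludmila, Halina, Oleg, Radoslaw, Mieczyslaw.
Ludmila predeceased; the 2/25 allotted to Ludmila's branch passes to Ludmila's issue by representation.
The 2/25 is divided into 4 equal shares of 1/50 among Ireneusz, Pelagia, Eliasz, Zofia.
Ireneusz is living and takes 1/50.
Pelagia is living and takes 1/50.
Eliasz is living and takes 1/50.
Zofia is living and takes 1/50.
Halina is living and takes 2/25.
Oleg predeceased; the 2/25 allotted to Oleg's branch passes to Oleg's issue by representation.
Bogdan is the sole taker at this level and receives the full 2/25.
Radoslaw is living and takes 2/25.
Mieczyslaw predeceased; the 2/25 allotted to Mieczyslaw's branch passes to Mieczyslaw's issue by representation.
The 2/25 is divided into 3 equal shares of 2/75 among Nadia, Agnieszka, Danuta.
Nadia predeceased; the 2/75 allotted to Nadia's branch passes to Nadia's issue by representation.
The 2/75 is divided into 3 equal shares of 2/225 among Kazimierz, Jolanta, Waclaw.
Kazimierz predeceased; the 2/225 allotted to Kazimierz's branch passes to Kazimierz's issue by representation.
The 2/225 is divided into 3 equal shares of 2/675 among Franciszka, Grzegorz, Stanislawa.
Franciszka is living and takes 2/675.
Grzegorz is living and takes 2/675.
Stanislawa is living and takes 2/675.
Jolanta is living and takes 2/225.
Waclaw is living and takes 2/225.
Agnieszka is living and takes 2/75.
Danuta is living and takes 2/75.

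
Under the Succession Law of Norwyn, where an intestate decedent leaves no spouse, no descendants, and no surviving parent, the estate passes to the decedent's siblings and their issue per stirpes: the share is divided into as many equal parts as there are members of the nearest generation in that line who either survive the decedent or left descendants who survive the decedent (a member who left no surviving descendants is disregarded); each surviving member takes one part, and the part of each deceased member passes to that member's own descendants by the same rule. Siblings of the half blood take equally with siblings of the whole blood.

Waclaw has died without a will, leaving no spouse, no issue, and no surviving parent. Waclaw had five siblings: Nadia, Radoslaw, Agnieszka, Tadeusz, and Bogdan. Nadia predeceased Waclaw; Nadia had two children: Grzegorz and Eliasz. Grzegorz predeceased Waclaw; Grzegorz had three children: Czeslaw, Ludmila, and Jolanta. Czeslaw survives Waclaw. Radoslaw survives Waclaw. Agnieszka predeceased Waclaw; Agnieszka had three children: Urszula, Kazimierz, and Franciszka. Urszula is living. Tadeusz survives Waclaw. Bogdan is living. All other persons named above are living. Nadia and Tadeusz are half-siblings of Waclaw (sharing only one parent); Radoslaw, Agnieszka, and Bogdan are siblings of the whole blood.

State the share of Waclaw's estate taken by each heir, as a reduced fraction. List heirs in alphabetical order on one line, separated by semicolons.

Bogdan 1/5; Czeslaw 1/30; Eliasz 1/10; Franciszka 1/15; Jolanta 1/30; Kazimierz 1/15; Ludmila 1/30; Radoslaw 1/5; Tadeusz 1/5; Urszula 1/15

No spouse, descendants, or parent survives, so the estate passes to Waclaw's siblings per stirpes.
Half-blood and whole-blood siblings take equally under the stated rule.
The estate is divided into 5 equal shares of 1/5 among Nadia, Radoslaw, Agnieszka, Tadeusz, Bogdan.
Nadia predeceased; the 1/5 allotted to Nadia's branch passes to Nadia's issue by representation.
The 1/5 is divided into 2 equal shares of 1/10 among Grzegorz, Eliasz.
Grzegorz predeceased; the 1/10 allotted to Grzegorz's branch passes to Grzegorz's issue by representation.
The 1/10 is divided into 3 equal shares of 1/30 among Czeslaw, Ludmila, Jolanta.
Czeslaw is living and takes 1/30.
Ludmila is living and takes 1/30.
Jolanta is living and takes 1/30.
Eliasz is living and takes 1/10.
Radoslaw is living and takes 1/5.
Agnieszka predeceased; the 1/5 allotted to Agnieszka's branch passes to Agnieszka's issue by representation.
The 1/5 is divided into 3 equal shares of 1/15 among Urszula, Kazimierz, Franciszka.
Urszula is living and takes 1/15.
Kazimierz is living and takes 1/15.
Franciszka is living and takes 1/15.
Tadeusz is living and takes 1/5.
Bogdan is living and takes 1/5.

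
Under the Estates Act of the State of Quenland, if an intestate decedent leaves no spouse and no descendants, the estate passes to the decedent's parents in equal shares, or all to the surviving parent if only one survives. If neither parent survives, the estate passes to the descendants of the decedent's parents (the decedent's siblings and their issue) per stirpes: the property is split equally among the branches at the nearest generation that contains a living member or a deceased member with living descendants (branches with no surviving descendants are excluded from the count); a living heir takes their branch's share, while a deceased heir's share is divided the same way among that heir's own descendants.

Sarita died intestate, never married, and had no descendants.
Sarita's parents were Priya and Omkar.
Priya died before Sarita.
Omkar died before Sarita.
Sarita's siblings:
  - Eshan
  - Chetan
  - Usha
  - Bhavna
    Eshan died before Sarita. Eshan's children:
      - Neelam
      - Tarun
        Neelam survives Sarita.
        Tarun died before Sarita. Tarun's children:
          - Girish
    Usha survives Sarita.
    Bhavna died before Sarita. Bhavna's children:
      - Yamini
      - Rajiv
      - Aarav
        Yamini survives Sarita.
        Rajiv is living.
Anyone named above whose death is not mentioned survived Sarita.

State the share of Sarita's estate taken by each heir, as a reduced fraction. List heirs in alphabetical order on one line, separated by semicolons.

Aarav 1/12; Chetan 1/4; Girish 1/8; Neelam 1/8; Rajiv 1/12; Usha 1/4; Yamini 1/12

Neither parent survives and there are no descendants, so the estate passes to Sarita's siblings and their issue per stirpes.
The estate is divided into 4 equal shares of 1/4 among Eshan, Chetan, Usha, Bhavna.
Eshan predeceased; the 1/4 allotted to Eshan's branch passes to Eshan's issue by representation.
The 1/4 is divided into 2 equal shares of 1/8 among Neelam, Tarun.
Neelam is living and takes 1/8.
Tarun predeceased; the 1/8 allotted to Tarun's branch passes to Tarun's issue by representation.
Girish is the sole taker at this level and receives the full 1/8.
Chetan is living and takes 1/4.
Usha is living and takes 1/4.
Bhavna predeceased; the 1/4 allotted to Bhavna's branch passes to Bhavna's issue by representation.
The 1/4 is divided into 3 equal shares of 1/12 among Yamini, Rajiv, Aarav.
Yamini is living and takes 1/12.
Rajiv is living and takes 1/12.
Aarav is living and takes 1/12.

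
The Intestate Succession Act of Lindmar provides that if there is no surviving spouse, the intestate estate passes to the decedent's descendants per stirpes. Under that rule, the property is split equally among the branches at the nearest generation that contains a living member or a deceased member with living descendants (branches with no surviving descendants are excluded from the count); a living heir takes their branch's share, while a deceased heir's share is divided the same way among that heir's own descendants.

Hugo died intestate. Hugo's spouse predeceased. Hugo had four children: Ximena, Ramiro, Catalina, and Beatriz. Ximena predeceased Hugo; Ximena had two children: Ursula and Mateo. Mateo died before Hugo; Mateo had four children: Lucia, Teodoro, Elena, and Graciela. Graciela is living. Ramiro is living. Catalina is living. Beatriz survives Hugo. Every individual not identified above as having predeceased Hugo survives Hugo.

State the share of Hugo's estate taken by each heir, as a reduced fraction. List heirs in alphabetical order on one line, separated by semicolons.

There is no surviving spouse, so the entire estate passes to Hugo's descendants per stirpes.
The estate is divided into 4 equal shares of 1/4 among Ximena, Ramiro, Catalina, Beatriz.
Ximena predeceased; the 1/4 allotted to Ximena's branch passes to Ximena's issue by representation.
The 1/4 is divided into 2 equal shares of 1/8 among Ursula, Mateo.
Ursula is living and takes 1/8.
Mateo predeceased; the 1/8 allotted to Mateo's branch passes to Mateo's issue by representation.
The 1/8 is divided into 4 equal shares of 1/32 among Lucia, Teodoro, Elena, Graciela.
Lucia is living and takes 1/32.
Teodoro is living and takes 1/32.
Elena is living and takes 1/32.
Graciela is living and takes 1/32.
Ramiro is living and takes 1/4.
Catalina is living and takes 1/4.
Beatriz is living and takes 1/4.

Beatriz 1/4; Catalina 1/4; Elena 1/32; Graciela 1/32; Lucia 1/32; Ramiro 1/4; Teodoro 1/32; Ursula 1/8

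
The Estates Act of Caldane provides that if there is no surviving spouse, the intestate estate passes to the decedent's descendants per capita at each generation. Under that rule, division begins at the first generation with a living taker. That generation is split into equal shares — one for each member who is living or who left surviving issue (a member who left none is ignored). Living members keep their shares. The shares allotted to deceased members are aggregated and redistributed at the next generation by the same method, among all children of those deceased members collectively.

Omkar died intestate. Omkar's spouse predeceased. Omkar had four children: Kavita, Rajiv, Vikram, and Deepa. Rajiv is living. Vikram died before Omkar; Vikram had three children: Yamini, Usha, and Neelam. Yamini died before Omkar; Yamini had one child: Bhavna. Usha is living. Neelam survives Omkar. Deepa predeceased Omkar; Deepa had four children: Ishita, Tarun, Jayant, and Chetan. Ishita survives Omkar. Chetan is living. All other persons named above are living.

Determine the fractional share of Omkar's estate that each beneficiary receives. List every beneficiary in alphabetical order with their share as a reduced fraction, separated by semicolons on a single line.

There is no surviving spouse, so the entire estate passes to Omkar's descendants per capita at each generation.
At generation 1 (Kavita, Rajiv, Vikram, Deepa) there are 4 shares of (1)/4 = 1/4 each.
Living: Kavita and Rajiv — each takes 1/4.
Deceased: Vikram and Deepa. Their combined 1/2 is pooled and carried to generation 2.
At generation 2 (Yamini, Usha, Neelam, Ishita, Tarun, Jayant, Chetan) there are 7 shares of (1/2)/7 = 1/14 each.
Living: Usha, Neelam, Ishita, Tarun, Jayant, and Chetan — each takes 1/14.
Deceased: Yamini. That 1/14 share is carried to generation 3.
At generation 3 (Bhavna) there are 1 shares of (1/14)/1 = 1/14 each.
Living: Bhavna — each takes 1/14.

Bhavna 1/14; Chetan 1/14; Ishita 1/14; Jayant 1/14; Kavita 1/4; Neelam 1/14; Rajiv 1/4; Tarun 1/14; Usha 1/14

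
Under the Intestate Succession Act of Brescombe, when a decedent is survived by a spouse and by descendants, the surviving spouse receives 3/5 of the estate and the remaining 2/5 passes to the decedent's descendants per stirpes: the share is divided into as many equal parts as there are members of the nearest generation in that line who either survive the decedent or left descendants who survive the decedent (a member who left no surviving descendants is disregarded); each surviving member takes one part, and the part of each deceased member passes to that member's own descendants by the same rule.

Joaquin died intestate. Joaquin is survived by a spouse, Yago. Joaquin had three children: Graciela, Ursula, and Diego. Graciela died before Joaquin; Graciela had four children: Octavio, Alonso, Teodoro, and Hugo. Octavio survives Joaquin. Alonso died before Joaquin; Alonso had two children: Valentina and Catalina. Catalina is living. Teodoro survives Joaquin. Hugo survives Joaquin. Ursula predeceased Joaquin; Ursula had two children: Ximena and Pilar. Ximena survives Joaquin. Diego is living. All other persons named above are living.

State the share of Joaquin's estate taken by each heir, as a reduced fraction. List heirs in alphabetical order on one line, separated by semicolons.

Yago, as surviving spouse, takes 3/5.
The remaining 2/5 passes to Joaquin's descendants per stirpes.
The 2/5 is divided into 3 equal shares of 2/15 among Graciela, Ursula, Diego.
Graciela predeceased; the 2/15 allotted to Graciela's branch passes to Graciela's issue by representation.
The 2/15 is divided into 4 equal shares of 1/30 among Octavio, Alonso, Teodoro, Hugo.
Octavio is living and takes 1/30.
Alonso predeceased; the 1/30 allotted to Alonso's branch passes to Alonso's issue by representation.
The 1/30 is divided into 2 equal shares of 1/60 among Valentina, Catalina.
Valentina is living and takes 1/60.
Catalina is living and takes 1/60.
Teodoro is living and takes 1/30.
Hugo is living and takes 1/30.
Ursula predeceased; the 2/15 allotted to Ursula's branch passes to Ursula's issue by representation.
The 2/15 is divided into 2 equal shares of 1/15 among Ximena, Pilar.
Ximena is living and takes 1/15.
Pilar is living and takes 1/15.
Diego is living and takes 2/15.

Catalina 1/60; Diego 2/15; Hugo 1/30; Octavio 1/30; Pilar 1/15; Teodoro 1/30; Valentina 1/60; Ximena 1/15; Yago 3/5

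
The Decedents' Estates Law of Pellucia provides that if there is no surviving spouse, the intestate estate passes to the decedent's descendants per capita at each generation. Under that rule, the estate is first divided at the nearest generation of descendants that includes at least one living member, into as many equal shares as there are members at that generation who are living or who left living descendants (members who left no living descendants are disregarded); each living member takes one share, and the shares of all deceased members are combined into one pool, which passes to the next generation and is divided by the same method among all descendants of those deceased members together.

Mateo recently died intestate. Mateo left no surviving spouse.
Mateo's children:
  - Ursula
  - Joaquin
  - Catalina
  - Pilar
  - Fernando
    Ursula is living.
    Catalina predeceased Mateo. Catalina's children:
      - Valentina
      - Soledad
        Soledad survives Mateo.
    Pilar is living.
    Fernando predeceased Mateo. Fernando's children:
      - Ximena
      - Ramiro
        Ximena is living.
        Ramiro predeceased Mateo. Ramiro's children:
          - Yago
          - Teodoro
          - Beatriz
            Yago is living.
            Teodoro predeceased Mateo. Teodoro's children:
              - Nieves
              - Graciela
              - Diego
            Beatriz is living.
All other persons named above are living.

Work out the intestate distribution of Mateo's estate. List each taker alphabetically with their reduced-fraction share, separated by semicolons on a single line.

There is no surviving spouse, so the entire estate passes to Mateo's descendants per capita at each generation.
At generation 1 (Ursula, Joaquin, Catalina, Pilar, Fernando) there are 5 shares of (1)/5 = 1/5 each.
Living: Ursula, Joaquin, and Pilar — each takes 1/5.
Deceased: Catalina and Fernando. Their combined 2/5 is pooled and carried to generation 2.
At generation 2 (Valentina, Soledad, Ximena, Ramiro) there are 4 shares of (2/5)/4 = 1/10 each.
Living: Valentina, Soledad, and Ximena — each takes 1/10.
Deceased: Ramiro. That 1/10 share is carried to generation 3.
At generation 3 (Yago, Teodoro, Beatriz) there are 3 shares of (1/10)/3 = 1/30 each.
Living: Yago and Beatriz — each takes 1/30.
Deceased: Teodoro. That 1/30 share is carried to generation 4.
At generation 4 (Nieves, Graciela, Diego) there are 3 shares of (1/30)/3 = 1/90 each.
Living: Nieves, Graciela, and Diego — each takes 1/90.

Beatriz 1/30; Diego 1/90; Graciela 1/90; Joaquin 1/5; Nieves 1/90; Pilar 1/5; Soledad 1/10; Ursula 1/5; Valentina 1/10; Ximena 1/10; Yago 1/30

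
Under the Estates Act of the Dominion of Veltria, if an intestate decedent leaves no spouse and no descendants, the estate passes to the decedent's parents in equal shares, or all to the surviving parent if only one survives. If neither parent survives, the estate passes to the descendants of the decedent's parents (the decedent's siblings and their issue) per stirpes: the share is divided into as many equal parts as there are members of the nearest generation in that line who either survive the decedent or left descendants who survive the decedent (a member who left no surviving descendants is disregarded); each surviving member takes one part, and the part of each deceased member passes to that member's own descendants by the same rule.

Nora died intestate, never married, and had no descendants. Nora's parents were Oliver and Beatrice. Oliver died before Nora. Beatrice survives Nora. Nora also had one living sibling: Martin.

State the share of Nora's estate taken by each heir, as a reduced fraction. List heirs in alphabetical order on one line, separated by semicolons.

Beatrice 1

Only one parent, Beatrice, survives, so Beatrice takes the entire estate. The siblings take nothing because a surviving parent has priority.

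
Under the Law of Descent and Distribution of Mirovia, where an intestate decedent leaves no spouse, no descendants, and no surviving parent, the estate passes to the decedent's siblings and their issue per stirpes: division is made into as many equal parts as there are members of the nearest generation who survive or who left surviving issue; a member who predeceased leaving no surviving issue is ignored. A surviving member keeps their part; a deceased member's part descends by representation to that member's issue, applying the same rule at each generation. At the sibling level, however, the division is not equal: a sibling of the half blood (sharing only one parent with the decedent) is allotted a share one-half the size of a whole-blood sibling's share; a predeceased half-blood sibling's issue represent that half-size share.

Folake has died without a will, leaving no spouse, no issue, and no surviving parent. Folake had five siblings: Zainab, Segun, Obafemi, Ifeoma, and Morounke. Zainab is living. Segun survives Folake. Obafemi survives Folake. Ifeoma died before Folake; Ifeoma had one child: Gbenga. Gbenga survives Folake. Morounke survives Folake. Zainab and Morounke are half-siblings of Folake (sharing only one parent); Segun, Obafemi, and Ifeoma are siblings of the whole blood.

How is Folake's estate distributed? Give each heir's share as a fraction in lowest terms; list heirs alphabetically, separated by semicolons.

No spouse, descendants, or parent survives, so the estate passes to Folake's siblings per stirpes.
Half-blood siblings count for one-half the weight of whole-blood siblings at the initial division.
Dividing 1 in proportion to weights (total weight 4): Zainab (weight 1/2) → 1/8; Segun (weight 1) → 1/4; Obafemi (weight 1) → 1/4; Ifeoma (weight 1) → 1/4; Morounke (weight 1/2) → 1/8.
Zainab is living and takes 1/8.
Segun is living and takes 1/4.
Obafemi is living and takes 1/4.
Ifeoma predeceased; the 1/4 allotted to Ifeoma's branch passes to Ifeoma's issue by representation.
Gbenga is the sole taker at this level and receives the full 1/4.
Morounke is living and takes 1/8.

Gbenga 1/4; Morounke 1/8; Obafemi 1/4; Segun 1/4; Zainab 1/8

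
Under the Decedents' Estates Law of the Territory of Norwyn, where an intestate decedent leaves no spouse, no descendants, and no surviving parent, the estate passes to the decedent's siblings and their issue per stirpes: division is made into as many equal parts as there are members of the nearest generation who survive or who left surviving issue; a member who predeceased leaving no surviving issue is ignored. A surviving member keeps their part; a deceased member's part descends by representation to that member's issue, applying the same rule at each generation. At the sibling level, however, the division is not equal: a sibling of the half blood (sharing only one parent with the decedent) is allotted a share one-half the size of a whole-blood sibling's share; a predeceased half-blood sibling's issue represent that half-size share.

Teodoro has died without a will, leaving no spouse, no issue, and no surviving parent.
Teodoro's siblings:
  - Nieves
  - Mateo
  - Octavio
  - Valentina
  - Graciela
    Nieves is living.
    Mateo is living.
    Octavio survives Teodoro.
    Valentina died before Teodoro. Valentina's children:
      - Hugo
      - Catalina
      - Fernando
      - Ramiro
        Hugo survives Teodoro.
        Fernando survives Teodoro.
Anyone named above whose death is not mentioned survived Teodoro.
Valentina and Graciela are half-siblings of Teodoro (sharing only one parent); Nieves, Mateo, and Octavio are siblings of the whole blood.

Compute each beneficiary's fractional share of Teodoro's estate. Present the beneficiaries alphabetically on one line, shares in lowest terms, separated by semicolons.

No spouse, descendants, or parent survives, so the estate passes to Teodoro's siblings per stirpes.
Half-blood siblings count for one-half the weight of whole-blood siblings at the initial division.
Dividing 1 in proportion to weights (total weight 4): Nieves (weight 1) → 1/4; Mateo (weight 1) → 1/4; Octavio (weight 1) → 1/4; Valentina (weight 1/2) → 1/8; Graciela (weight 1/2) → 1/8.
Nieves is living and takes 1/4.
Mateo is living and takes 1/4.
Octavio is living and takes 1/4.
Valentina predeceased; the 1/8 allotted to Valentina's branch passes to Valentina's issue by representation.
The 1/8 is divided into 4 equal shares of 1/32 among Hugo, Catalina, Fernando, Ramiro.
Hugo is living and takes 1/32.
Catalina is living and takes 1/32.
Fernando is living and takes 1/32.
Ramiro is living and takes 1/32.
Graciela is living and takes 1/8.

Catalina 1/32; Fernando 1/32; Graciela 1/8; Hugo 1/32; Mateo 1/4; Nieves 1/4; Octavio 1/4; Ramiro 1/32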